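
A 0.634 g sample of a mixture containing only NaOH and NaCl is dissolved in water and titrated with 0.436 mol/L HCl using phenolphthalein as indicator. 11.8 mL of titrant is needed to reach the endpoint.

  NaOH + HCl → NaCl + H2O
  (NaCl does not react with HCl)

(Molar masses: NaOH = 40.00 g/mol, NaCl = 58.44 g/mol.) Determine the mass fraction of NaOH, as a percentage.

n(HCl) = 0.0118 × 0.436 = 5.14 × 10^-3 mol
Let x = n(NaOH), y = n(NaCl).
Titrant: 1x = 5.14 × 10^-3;  mass: 40.00x + 58.44y = 0.634
Solving, x = 5.14 × 10^-3 mol, y = 7.33 × 10^-3 mol
mass of NaOH = 5.14 × 10^-3 × 40.00 = 0.206 g
% NaOH = 0.206 / 0.634 × 100 = 32.5 %

32.5 %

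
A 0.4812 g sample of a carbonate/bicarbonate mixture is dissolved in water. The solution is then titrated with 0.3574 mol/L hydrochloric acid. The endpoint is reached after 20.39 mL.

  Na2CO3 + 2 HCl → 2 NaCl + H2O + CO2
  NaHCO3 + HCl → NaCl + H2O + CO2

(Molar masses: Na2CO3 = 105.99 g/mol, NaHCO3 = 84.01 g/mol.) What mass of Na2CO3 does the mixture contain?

0.2239 g

n(HCl) = 0.02039 × 0.3574 = 7.287 × 10^-3 mol
Let x = n(Na2CO3), y = n(NaHCO3).
Titrant: 2x + 1y = 7.287 × 10^-3;  mass: 105.99x + 84.01y = 0.4812
Solving, x = 2.112 × 10^-3 mol, y = 3.063 × 10^-3 mol
mass of Na2CO3 = 2.112 × 10^-3 × 105.99 = 0.2239 g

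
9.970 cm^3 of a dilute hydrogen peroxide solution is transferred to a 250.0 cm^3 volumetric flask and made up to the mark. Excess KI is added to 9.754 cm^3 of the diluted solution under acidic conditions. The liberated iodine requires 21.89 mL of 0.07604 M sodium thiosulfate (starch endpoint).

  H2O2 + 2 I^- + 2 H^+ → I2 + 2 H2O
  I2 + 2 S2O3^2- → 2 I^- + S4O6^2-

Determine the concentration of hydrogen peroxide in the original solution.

2.140 M

n(S2O3^2-) = 0.02189 × 0.07604 = 1.665 × 10^-3 mol
n(I2) = n(S2O3^2-)/2 = 8.323 × 10^-4 mol
n(H2O2) in the aliquot = 8.323 × 10^-4 mol (1:1 ratio)
[H2O2]_dilute = 8.323 × 10^-4 / 0.009754 = 0.08532 mol/L
[H2O2]_original = 0.08532 × 250.0/9.970 = 2.140 mol/L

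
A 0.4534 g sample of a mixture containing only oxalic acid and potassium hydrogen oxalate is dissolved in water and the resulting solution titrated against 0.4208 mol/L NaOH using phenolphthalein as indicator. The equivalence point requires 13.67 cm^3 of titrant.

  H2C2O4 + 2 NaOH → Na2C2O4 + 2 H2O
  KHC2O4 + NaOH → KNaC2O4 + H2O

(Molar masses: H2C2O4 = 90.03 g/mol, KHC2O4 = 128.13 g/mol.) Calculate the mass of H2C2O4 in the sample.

0.1536 g

n(NaOH) = 0.01367 × 0.4208 = 5.752 × 10^-3 mol
Let x = n(H2C2O4), y = n(KHC2O4).
Titrant: 2x + 1y = 5.752 × 10^-3;  mass: 90.03x + 128.13y = 0.4534
Solving, x = 1.706 × 10^-3 mol, y = 2.340 × 10^-3 mol
mass of H2C2O4 = 1.706 × 10^-3 × 90.03 = 0.1536 g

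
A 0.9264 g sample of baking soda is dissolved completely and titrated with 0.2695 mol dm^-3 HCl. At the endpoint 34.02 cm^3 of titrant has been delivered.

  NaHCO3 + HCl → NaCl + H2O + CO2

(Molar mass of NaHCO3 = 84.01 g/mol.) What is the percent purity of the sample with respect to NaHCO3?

83.14 %

n(HCl) = 0.03402 L × 0.2695 mol/L = 9.168 × 10^-3 mol
n(NaHCO3) = 9.168 × 10^-3 mol (1:1 ratio)
mass of NaHCO3 = 9.168 × 10^-3 × 84.01 g/mol = 0.7702 g
% NaHCO3 = 0.7702 / 0.9264 × 100 = 83.14 %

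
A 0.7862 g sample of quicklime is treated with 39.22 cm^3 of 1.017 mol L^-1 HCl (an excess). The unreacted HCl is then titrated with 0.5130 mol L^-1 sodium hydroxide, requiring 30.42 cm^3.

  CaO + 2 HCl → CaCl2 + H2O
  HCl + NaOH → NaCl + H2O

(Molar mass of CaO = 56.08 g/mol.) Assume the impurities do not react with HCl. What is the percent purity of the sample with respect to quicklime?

n(HCl) added = 0.03922 × 1.017 = 0.03989 mol
n(NaOH) used in back-titration = 0.03042 × 0.5130 = 0.01561 mol
n(HCl) left over = 0.01561 mol (1:1 ratio)
n(HCl) consumed by analyte = 0.03989 − 0.01561 = 0.02428 mol
From the 1:2 ratio, n(CaO) = 1/2 × 0.02428 = 0.01214 mol
mass of CaO = 0.01214 × 56.08 = 0.6808 g
% CaO = 0.6808 / 0.7862 × 100 = 86.60 %

86.60 %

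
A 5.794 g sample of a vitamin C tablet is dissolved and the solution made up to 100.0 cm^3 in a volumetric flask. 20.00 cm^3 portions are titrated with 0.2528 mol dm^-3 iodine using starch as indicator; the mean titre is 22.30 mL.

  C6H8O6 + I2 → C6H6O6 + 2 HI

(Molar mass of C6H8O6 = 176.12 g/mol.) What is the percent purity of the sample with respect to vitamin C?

85.68 %

n(I2) per titration = 0.02230 × 0.2528 = 5.637 × 10^-3 mol
n(C6H8O6) in each aliquot = 5.637 × 10^-3 mol (1:1 ratio)
n(C6H8O6) in the whole flask = 5.637 × 10^-3 × 100.0/20.00 = 0.02819 mol
mass of C6H8O6 = 0.02819 × 176.12 = 4.964 g
% C6H8O6 = 4.964 / 5.794 × 100 = 85.68 %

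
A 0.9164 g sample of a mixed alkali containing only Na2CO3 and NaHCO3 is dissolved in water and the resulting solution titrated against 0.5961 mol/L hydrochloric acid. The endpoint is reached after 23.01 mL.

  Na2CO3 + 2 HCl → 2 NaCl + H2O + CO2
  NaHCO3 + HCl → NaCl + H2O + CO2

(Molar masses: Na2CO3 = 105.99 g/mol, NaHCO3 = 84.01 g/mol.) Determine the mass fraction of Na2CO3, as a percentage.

n(HCl) = 0.02301 × 0.5961 = 0.01372 mol
Let x = n(Na2CO3), y = n(NaHCO3).
Titrant: 2x + 1y = 0.01372;  mass: 105.99x + 84.01y = 0.9164
Solving, x = 3.803 × 10^-3 mol, y = 6.110 × 10^-3 mol
mass of Na2CO3 = 3.803 × 10^-3 × 105.99 = 0.4031 g
% Na2CO3 = 0.4031 / 0.9164 × 100 = 43.99 %

43.99 %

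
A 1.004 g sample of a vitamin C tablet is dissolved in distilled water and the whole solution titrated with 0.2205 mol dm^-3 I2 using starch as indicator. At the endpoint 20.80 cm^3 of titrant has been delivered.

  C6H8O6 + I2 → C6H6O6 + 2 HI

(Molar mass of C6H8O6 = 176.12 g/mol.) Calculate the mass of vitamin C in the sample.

0.8078 g

n(I2) = 0.02080 L × 0.2205 mol/L = 4.586 × 10^-3 mol
n(C6H8O6) = 4.586 × 10^-3 mol (1:1 ratio)
mass of C6H8O6 = 4.586 × 10^-3 × 176.12 g/mol = 0.8078 g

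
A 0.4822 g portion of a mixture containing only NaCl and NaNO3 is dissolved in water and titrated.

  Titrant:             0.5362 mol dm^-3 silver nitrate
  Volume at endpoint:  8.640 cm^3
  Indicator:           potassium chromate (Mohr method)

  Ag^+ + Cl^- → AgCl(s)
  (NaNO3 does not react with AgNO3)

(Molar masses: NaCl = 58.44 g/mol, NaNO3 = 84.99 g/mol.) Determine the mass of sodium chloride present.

0.2707 g

n(AgNO3) = 0.008640 × 0.5362 = 4.633 × 10^-3 mol
Let x = n(NaCl), y = n(NaNO3).
Titrant: 1x = 4.633 × 10^-3;  mass: 58.44x + 84.99y = 0.4822
Solving, x = 4.633 × 10^-3 mol, y = 2.488 × 10^-3 mol
mass of NaCl = 4.633 × 10^-3 × 58.44 = 0.2707 g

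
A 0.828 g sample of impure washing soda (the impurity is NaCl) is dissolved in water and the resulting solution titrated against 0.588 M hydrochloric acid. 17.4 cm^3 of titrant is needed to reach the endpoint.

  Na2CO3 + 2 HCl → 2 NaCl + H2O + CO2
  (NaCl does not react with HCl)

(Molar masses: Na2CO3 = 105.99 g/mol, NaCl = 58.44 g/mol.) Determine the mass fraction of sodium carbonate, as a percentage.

65.5 %

n(HCl) = 0.0174 × 0.588 = 0.0102 mol
Let x = n(Na2CO3), y = n(NaCl).
Titrant: 2x = 0.0102;  mass: 105.99x + 58.44y = 0.828
Solving, x = 5.12 × 10^-3 mol, y = 4.89 × 10^-3 mol
mass of Na2CO3 = 5.12 × 10^-3 × 105.99 = 0.542 g
% Na2CO3 = 0.542 / 0.828 × 100 = 65.5 %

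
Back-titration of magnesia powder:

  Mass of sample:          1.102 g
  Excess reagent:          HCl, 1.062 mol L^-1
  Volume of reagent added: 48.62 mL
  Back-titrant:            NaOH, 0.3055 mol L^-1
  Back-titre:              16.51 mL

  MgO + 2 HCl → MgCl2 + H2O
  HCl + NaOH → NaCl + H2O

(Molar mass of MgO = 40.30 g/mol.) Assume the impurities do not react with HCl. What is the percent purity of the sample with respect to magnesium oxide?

85.19 %

n(HCl) added = 0.04862 × 1.062 = 0.05163 mol
n(NaOH) used in back-titration = 0.01651 × 0.3055 = 5.044 × 10^-3 mol
n(HCl) left over = 5.044 × 10^-3 mol (1:1 ratio)
n(HCl) consumed by analyte = 0.05163 − 5.044 × 10^-3 = 0.04659 mol
From the 1:2 ratio, n(MgO) = 1/2 × 0.04659 = 0.02330 mol
mass of MgO = 0.02330 × 40.30 = 0.9388 g
% MgO = 0.9388 / 1.102 × 100 = 85.19 %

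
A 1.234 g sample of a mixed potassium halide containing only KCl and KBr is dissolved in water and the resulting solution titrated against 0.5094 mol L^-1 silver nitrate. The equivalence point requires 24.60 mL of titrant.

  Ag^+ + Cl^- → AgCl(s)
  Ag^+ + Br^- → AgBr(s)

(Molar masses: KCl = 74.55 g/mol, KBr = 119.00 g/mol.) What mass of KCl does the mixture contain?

n(AgNO3) = 0.02460 × 0.5094 = 0.01253 mol
Let x = n(KCl), y = n(KBr).
Titrant: 1x + 1y = 0.01253;  mass: 74.55x + 119.00y = 1.234
Solving, x = 5.787 × 10^-3 mol, y = 6.745 × 10^-3 mol
mass of KCl = 5.787 × 10^-3 × 74.55 = 0.4314 g

0.4314 g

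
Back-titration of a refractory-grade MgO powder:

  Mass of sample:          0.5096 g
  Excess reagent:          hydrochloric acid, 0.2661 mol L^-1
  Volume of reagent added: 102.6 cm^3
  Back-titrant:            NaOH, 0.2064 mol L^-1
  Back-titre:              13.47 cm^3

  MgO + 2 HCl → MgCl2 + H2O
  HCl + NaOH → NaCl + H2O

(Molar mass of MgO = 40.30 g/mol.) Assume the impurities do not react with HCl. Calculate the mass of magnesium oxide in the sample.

0.4941 g

n(HCl) added = 0.1026 × 0.2661 = 0.02730 mol
n(NaOH) used in back-titration = 0.01347 × 0.2064 = 2.780 × 10^-3 mol
n(HCl) left over = 2.780 × 10^-3 mol (1:1 ratio)
n(HCl) consumed by analyte = 0.02730 − 2.780 × 10^-3 = 0.02452 mol
From the 1:2 ratio, n(MgO) = 1/2 × 0.02452 = 0.01226 mol
mass of MgO = 0.01226 × 40.30 = 0.4941 g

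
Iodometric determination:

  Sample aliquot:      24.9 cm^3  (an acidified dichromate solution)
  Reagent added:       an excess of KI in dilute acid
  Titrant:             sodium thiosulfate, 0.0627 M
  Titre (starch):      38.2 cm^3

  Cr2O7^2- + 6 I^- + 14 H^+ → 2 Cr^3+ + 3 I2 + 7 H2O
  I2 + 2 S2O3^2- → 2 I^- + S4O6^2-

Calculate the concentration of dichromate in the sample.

n(S2O3^2-) = 0.0382 × 0.0627 = 2.40 × 10^-3 mol
n(I2) = n(S2O3^2-)/2 = 1.20 × 10^-3 mol
From the 1:3 ratio, n(Cr2O7^2-) in the aliquot = 1/3 × 1.20 × 10^-3 = 3.99 × 10^-4 mol
[Cr2O7^2-] = 3.99 × 10^-4 / 0.0249 = 0.0160 mol/L

0.0160 M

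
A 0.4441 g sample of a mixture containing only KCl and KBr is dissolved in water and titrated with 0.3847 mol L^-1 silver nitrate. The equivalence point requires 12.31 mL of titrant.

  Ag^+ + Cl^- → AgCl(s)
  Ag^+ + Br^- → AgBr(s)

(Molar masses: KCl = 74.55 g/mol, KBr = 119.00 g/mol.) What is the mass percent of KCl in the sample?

45.11 %

n(AgNO3) = 0.01231 × 0.3847 = 4.736 × 10^-3 mol
Let x = n(KCl), y = n(KBr).
Titrant: 1x + 1y = 4.736 × 10^-3;  mass: 74.55x + 119.00y = 0.4441
Solving, x = 2.687 × 10^-3 mol, y = 2.049 × 10^-3 mol
mass of KCl = 2.687 × 10^-3 × 74.55 = 0.2003 g
% KCl = 0.2003 / 0.4441 × 100 = 45.11 %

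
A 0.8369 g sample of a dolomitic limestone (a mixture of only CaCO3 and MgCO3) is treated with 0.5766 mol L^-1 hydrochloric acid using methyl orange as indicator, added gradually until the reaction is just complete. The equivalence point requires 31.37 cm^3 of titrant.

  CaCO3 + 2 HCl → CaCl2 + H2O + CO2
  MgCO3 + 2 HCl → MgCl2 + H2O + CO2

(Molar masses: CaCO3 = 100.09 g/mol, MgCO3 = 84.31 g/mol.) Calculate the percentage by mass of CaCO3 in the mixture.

56.39 %

n(HCl) = 0.03137 × 0.5766 = 0.01809 mol
Let x = n(CaCO3), y = n(MgCO3).
Titrant: 2x + 2y = 0.01809;  mass: 100.09x + 84.31y = 0.8369
Solving, x = 4.715 × 10^-3 mol, y = 4.329 × 10^-3 mol
mass of CaCO3 = 4.715 × 10^-3 × 100.09 = 0.4719 g
% CaCO3 = 0.4719 / 0.8369 × 100 = 56.39 %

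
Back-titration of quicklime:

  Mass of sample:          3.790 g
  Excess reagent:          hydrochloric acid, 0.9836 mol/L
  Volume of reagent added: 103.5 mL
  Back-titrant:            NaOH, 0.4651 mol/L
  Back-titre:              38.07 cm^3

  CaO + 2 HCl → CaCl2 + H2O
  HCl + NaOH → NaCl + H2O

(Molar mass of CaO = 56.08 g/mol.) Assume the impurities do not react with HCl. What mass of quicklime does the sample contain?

n(HCl) added = 0.1035 × 0.9836 = 0.1018 mol
n(NaOH) used in back-titration = 0.03807 × 0.4651 = 0.01771 mol
n(HCl) left over = 0.01771 mol (1:1 ratio)
n(HCl) consumed by analyte = 0.1018 − 0.01771 = 0.08410 mol
From the 1:2 ratio, n(CaO) = 1/2 × 0.08410 = 0.04205 mol
mass of CaO = 0.04205 × 56.08 = 2.358 g

2.358 g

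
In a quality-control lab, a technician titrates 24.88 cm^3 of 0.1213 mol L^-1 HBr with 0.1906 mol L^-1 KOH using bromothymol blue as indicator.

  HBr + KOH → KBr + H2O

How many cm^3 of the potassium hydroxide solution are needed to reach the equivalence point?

15.83 mL

n(HBr) = 0.02488 L × 0.1213 mol/L = 3.018 × 10^-3 mol
n(KOH) = 3.018 × 10^-3 mol (1:1 stoichiometry)
V(KOH) = 3.018 × 10^-3 mol / 0.1906 mol/L = 0.01583 L = 15.83 mL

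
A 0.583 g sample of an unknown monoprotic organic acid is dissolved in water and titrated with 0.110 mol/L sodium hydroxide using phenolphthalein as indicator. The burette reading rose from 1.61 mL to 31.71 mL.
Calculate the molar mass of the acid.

176 g/mol

n(NaOH) = 0.0301 L × 0.110 mol/L = 3.31 × 10^-3 mol
n(HA) = 3.31 × 10^-3 mol (1:1 ratio)
M = m / n = 0.583 g / 3.31 × 10^-3 mol = 176 g/mol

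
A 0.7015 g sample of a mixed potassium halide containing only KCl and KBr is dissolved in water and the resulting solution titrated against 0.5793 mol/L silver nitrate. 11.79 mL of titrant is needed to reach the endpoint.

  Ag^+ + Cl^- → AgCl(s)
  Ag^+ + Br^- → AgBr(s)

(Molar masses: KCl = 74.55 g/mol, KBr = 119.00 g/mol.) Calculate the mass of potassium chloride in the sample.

n(AgNO3) = 0.01179 × 0.5793 = 6.830 × 10^-3 mol
Let x = n(KCl), y = n(KBr).
Titrant: 1x + 1y = 6.830 × 10^-3;  mass: 74.55x + 119.00y = 0.7015
Solving, x = 2.503 × 10^-3 mol, y = 4.327 × 10^-3 mol
mass of KCl = 2.503 × 10^-3 × 74.55 = 0.1866 g

0.1866 g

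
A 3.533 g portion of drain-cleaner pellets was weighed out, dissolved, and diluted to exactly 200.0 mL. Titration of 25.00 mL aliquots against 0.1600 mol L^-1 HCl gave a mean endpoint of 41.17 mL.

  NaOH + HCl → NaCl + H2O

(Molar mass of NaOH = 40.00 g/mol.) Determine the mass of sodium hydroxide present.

2.108 g

n(HCl) per titration = 0.04117 × 0.1600 = 6.587 × 10^-3 mol
n(NaOH) in each aliquot = 6.587 × 10^-3 mol (1:1 ratio)
n(NaOH) in the whole flask = 6.587 × 10^-3 × 200.0/25.00 = 0.05270 mol
mass of NaOH = 0.05270 × 40.00 = 2.108 g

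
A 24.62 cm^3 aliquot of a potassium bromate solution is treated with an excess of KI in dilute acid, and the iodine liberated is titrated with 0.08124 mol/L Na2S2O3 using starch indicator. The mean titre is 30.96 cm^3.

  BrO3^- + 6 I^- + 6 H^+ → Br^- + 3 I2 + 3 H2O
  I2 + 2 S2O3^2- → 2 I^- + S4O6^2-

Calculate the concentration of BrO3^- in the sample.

0.01703 mol/L

n(S2O3^2-) = 0.03096 × 0.08124 = 2.515 × 10^-3 mol
n(I2) = n(S2O3^2-)/2 = 1.258 × 10^-3 mol
From the 1:3 ratio, n(BrO3^-) in the aliquot = 1/3 × 1.258 × 10^-3 = 4.192 × 10^-4 mol
[BrO3^-] = 4.192 × 10^-4 / 0.02462 = 0.01703 mol/L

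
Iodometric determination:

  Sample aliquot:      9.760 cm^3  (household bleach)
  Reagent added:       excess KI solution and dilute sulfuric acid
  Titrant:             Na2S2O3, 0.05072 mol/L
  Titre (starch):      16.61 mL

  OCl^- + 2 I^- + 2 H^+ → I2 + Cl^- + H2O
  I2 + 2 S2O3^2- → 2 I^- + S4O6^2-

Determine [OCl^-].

n(S2O3^2-) = 0.01661 × 0.05072 = 8.425 × 10^-4 mol
n(I2) = n(S2O3^2-)/2 = 4.212 × 10^-4 mol
n(OCl^-) in the aliquot = 4.212 × 10^-4 mol (1:1 ratio)
[OCl^-] = 4.212 × 10^-4 / 0.009760 = 0.04316 mol/L

0.04316 mol/L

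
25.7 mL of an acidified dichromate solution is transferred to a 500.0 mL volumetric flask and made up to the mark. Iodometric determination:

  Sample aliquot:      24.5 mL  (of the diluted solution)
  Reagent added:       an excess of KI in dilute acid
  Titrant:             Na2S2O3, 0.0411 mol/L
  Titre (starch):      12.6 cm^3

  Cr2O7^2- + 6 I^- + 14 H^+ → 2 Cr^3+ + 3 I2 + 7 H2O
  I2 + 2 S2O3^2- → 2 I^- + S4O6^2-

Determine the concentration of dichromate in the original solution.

n(S2O3^2-) = 0.0126 × 0.0411 = 5.18 × 10^-4 mol
n(I2) = n(S2O3^2-)/2 = 2.59 × 10^-4 mol
From the 1:3 ratio, n(Cr2O7^2-) in the aliquot = 1/3 × 2.59 × 10^-4 = 8.63 × 10^-5 mol
[Cr2O7^2-]_dilute = 8.63 × 10^-5 / 0.0245 = 0.00352 mol/L
[Cr2O7^2-]_original = 0.00352 × 500.0/25.7 = 0.0685 mol/L

0.0685 mol/L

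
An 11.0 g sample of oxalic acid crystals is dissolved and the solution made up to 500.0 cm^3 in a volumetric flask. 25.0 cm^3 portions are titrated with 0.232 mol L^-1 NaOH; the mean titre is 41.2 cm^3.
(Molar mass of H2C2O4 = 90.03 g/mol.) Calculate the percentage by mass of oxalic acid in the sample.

78.2 %

H2C2O4 + 2 NaOH → Na2C2O4 + 2 H2O
n(NaOH) per titration = 0.0412 × 0.232 = 9.56 × 10^-3 mol
From the 1:2 ratio, n(H2C2O4) in each aliquot = 1/2 × 9.56 × 10^-3 = 4.78 × 10^-3 mol
n(H2C2O4) in the whole flask = 4.78 × 10^-3 × 500.0/25.0 = 0.0956 mol
mass of H2C2O4 = 0.0956 × 90.03 = 8.61 g
% H2C2O4 = 8.61 / 11.0 × 100 = 78.2 %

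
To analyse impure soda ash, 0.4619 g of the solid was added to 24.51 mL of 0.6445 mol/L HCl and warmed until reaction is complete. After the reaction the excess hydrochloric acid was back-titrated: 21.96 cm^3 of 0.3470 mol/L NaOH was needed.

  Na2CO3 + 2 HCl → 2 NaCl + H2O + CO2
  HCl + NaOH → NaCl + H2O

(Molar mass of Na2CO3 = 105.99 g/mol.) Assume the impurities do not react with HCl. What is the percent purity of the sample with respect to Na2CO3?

93.81 %

n(HCl) added = 0.02451 × 0.6445 = 0.01580 mol
n(NaOH) used in back-titration = 0.02196 × 0.3470 = 7.620 × 10^-3 mol
n(HCl) left over = 7.620 × 10^-3 mol (1:1 ratio)
n(HCl) consumed by analyte = 0.01580 − 7.620 × 10^-3 = 8.177 × 10^-3 mol
From the 1:2 ratio, n(Na2CO3) = 1/2 × 8.177 × 10^-3 = 4.088 × 10^-3 mol
mass of Na2CO3 = 4.088 × 10^-3 × 105.99 = 0.4333 g
% Na2CO3 = 0.4333 / 0.4619 × 100 = 93.81 %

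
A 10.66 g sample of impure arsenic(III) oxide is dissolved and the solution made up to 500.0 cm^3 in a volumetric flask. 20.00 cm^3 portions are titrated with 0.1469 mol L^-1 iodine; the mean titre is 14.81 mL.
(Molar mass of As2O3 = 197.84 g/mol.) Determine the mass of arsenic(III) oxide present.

5.380 g

As2O3 + 2 I2 + 2 H2O → As2O5 + 4 HI
n(I2) per titration = 0.01481 × 0.1469 = 2.176 × 10^-3 mol
From the 1:2 ratio, n(As2O3) in each aliquot = 1/2 × 2.176 × 10^-3 = 1.088 × 10^-3 mol
n(As2O3) in the whole flask = 1.088 × 10^-3 × 500.0/20.00 = 0.02719 mol
mass of As2O3 = 0.02719 × 197.84 = 5.380 g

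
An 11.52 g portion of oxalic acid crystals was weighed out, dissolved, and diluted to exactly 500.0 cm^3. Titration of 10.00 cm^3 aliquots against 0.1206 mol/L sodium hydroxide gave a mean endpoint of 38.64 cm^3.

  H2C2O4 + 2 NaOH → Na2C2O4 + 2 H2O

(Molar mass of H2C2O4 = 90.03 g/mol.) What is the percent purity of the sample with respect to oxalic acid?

91.05 %

n(NaOH) per titration = 0.03864 × 0.1206 = 4.660 × 10^-3 mol
From the 1:2 ratio, n(H2C2O4) in each aliquot = 1/2 × 4.660 × 10^-3 = 2.330 × 10^-3 mol
n(H2C2O4) in the whole flask = 2.330 × 10^-3 × 500.0/10.00 = 0.1165 mol
mass of H2C2O4 = 0.1165 × 90.03 = 10.49 g
% H2C2O4 = 10.49 / 11.52 × 100 = 91.05 %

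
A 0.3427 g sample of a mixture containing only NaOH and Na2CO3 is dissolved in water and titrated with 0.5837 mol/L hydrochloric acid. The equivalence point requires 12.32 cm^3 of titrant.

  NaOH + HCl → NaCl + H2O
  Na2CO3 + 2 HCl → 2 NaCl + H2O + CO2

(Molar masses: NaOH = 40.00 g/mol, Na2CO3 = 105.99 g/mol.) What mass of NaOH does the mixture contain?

n(HCl) = 0.01232 × 0.5837 = 7.191 × 10^-3 mol
Let x = n(NaOH), y = n(Na2CO3).
Titrant: 1x + 2y = 7.191 × 10^-3;  mass: 40.00x + 105.99y = 0.3427
Solving, x = 2.955 × 10^-3 mol, y = 2.118 × 10^-3 mol
mass of NaOH = 2.955 × 10^-3 × 40.00 = 0.1182 g

0.1182 g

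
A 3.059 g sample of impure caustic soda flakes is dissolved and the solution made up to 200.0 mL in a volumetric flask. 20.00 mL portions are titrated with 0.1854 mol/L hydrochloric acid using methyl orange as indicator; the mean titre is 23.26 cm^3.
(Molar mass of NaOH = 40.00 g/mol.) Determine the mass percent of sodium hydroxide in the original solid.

NaOH + HCl → NaCl + H2O
n(HCl) per titration = 0.02326 × 0.1854 = 4.312 × 10^-3 mol
n(NaOH) in each aliquot = 4.312 × 10^-3 mol (1:1 ratio)
n(NaOH) in the whole flask = 4.312 × 10^-3 × 200.0/20.00 = 0.04312 mol
mass of NaOH = 0.04312 × 40.00 = 1.725 g
% NaOH = 1.725 / 3.059 × 100 = 56.39 %

56.39 %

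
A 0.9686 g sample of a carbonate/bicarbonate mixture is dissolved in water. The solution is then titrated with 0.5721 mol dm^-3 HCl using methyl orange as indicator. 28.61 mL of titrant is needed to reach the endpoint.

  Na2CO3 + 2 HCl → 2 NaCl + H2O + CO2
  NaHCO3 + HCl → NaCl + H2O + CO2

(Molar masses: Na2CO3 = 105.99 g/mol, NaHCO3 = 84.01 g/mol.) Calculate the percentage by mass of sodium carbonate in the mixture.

71.70 %

n(HCl) = 0.02861 × 0.5721 = 0.01637 mol
Let x = n(Na2CO3), y = n(NaHCO3).
Titrant: 2x + 1y = 0.01637;  mass: 105.99x + 84.01y = 0.9686
Solving, x = 6.553 × 10^-3 mol, y = 3.263 × 10^-3 mol
mass of Na2CO3 = 6.553 × 10^-3 × 105.99 = 0.6945 g
% Na2CO3 = 0.6945 / 0.9686 × 100 = 71.70 %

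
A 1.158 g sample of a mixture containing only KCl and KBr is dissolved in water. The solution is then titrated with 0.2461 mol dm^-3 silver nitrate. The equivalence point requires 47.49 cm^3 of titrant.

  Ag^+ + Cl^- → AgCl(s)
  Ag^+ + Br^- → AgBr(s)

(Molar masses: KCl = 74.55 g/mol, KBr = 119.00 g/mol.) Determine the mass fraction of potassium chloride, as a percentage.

n(AgNO3) = 0.04749 × 0.2461 = 0.01169 mol
Let x = n(KCl), y = n(KBr).
Titrant: 1x + 1y = 0.01169;  mass: 74.55x + 119.00y = 1.158
Solving, x = 5.237 × 10^-3 mol, y = 6.450 × 10^-3 mol
mass of KCl = 5.237 × 10^-3 × 74.55 = 0.3904 g
% KCl = 0.3904 / 1.158 × 100 = 33.72 %

33.72 %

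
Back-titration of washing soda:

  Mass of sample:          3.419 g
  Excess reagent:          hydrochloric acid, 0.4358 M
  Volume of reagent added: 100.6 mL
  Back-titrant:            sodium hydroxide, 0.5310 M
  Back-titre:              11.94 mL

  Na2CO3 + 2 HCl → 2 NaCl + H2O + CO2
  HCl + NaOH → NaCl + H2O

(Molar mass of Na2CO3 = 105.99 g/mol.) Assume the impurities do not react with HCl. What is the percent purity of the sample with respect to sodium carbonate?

58.13 %

n(HCl) added = 0.1006 × 0.4358 = 0.04384 mol
n(NaOH) used in back-titration = 0.01194 × 0.5310 = 6.340 × 10^-3 mol
n(HCl) left over = 6.340 × 10^-3 mol (1:1 ratio)
n(HCl) consumed by analyte = 0.04384 − 6.340 × 10^-3 = 0.03750 mol
From the 1:2 ratio, n(Na2CO3) = 1/2 × 0.03750 = 0.01875 mol
mass of Na2CO3 = 0.01875 × 105.99 = 1.987 g
% Na2CO3 = 1.987 / 3.419 × 100 = 58.13 %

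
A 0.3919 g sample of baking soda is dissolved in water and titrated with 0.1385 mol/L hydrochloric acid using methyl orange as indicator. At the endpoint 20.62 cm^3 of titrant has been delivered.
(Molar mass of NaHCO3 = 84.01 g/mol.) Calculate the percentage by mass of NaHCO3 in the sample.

61.22 %

NaHCO3 + HCl → NaCl + H2O + CO2
n(HCl) = 0.02062 L × 0.1385 mol/L = 2.856 × 10^-3 mol
n(NaHCO3) = 2.856 × 10^-3 mol (1:1 ratio)
mass of NaHCO3 = 2.856 × 10^-3 × 84.01 g/mol = 0.2399 g
% NaHCO3 = 0.2399 / 0.3919 × 100 = 61.22 %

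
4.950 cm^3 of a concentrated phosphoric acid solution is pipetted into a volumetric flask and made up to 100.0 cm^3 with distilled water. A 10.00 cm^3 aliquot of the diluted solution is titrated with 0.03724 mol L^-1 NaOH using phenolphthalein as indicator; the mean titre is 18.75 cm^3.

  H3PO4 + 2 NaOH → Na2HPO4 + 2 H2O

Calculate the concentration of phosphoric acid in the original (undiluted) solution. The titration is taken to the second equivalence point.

0.7053 mol/L

n(NaOH) = 0.01875 × 0.03724 = 6.983 × 10^-4 mol
From the 1:2 ratio, n(H3PO4) in the aliquot = 1/2 × 6.983 × 10^-4 = 3.491 × 10^-4 mol
[H3PO4]_dilute = 3.491 × 10^-4 / 0.01000 = 0.03491 mol/L
Dilution factor = 100.0 / 4.950 = 20.20
[H3PO4]_stock = 0.03491 × 20.20 = 0.7053 mol/L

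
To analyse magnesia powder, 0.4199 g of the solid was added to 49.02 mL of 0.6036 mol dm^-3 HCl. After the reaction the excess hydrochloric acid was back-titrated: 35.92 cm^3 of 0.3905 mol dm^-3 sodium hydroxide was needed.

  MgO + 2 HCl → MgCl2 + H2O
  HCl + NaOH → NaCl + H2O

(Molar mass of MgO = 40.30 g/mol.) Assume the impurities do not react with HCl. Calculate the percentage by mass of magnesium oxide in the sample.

74.68 %

n(HCl) added = 0.04902 × 0.6036 = 0.02959 mol
n(NaOH) used in back-titration = 0.03592 × 0.3905 = 0.01403 mol
n(HCl) left over = 0.01403 mol (1:1 ratio)
n(HCl) consumed by analyte = 0.02959 − 0.01403 = 0.01556 mol
From the 1:2 ratio, n(MgO) = 1/2 × 0.01556 = 7.781 × 10^-3 mol
mass of MgO = 7.781 × 10^-3 × 40.30 = 0.3136 g
% MgO = 0.3136 / 0.4199 × 100 = 74.68 %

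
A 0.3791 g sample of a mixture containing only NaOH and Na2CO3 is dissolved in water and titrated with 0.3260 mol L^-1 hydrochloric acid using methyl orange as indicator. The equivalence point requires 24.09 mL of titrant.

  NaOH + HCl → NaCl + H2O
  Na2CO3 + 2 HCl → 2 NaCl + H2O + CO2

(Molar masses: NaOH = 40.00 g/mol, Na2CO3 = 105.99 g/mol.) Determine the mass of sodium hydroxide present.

n(HCl) = 0.02409 × 0.3260 = 7.853 × 10^-3 mol
Let x = n(NaOH), y = n(Na2CO3).
Titrant: 1x + 2y = 7.853 × 10^-3;  mass: 40.00x + 105.99y = 0.3791
Solving, x = 2.854 × 10^-3 mol, y = 2.500 × 10^-3 mol
mass of NaOH = 2.854 × 10^-3 × 40.00 = 0.1142 g

0.1142 g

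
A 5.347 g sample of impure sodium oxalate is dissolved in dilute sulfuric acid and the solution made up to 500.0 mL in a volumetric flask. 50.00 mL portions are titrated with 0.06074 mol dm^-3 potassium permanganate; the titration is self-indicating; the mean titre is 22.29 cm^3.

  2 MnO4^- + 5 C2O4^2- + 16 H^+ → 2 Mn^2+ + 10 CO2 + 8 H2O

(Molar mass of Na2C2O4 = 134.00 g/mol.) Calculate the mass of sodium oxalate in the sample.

n(KMnO4) per titration = 0.02229 × 0.06074 = 1.354 × 10^-3 mol
From the 5:2 ratio, n(Na2C2O4) in each aliquot = 5/2 × 1.354 × 10^-3 = 3.385 × 10^-3 mol
n(Na2C2O4) in the whole flask = 3.385 × 10^-3 × 500.0/50.00 = 0.03385 mol
mass of Na2C2O4 = 0.03385 × 134.00 = 4.536 g

4.536 g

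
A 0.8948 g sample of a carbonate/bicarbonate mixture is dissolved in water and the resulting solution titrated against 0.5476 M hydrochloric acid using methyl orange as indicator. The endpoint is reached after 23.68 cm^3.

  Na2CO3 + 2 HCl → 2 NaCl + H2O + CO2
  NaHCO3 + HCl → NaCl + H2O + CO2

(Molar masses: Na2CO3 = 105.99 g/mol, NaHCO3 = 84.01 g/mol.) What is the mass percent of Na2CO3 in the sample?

n(HCl) = 0.02368 × 0.5476 = 0.01297 mol
Let x = n(Na2CO3), y = n(NaHCO3).
Titrant: 2x + 1y = 0.01297;  mass: 105.99x + 84.01y = 0.8948
Solving, x = 3.137 × 10^-3 mol, y = 6.694 × 10^-3 mol
mass of Na2CO3 = 3.137 × 10^-3 × 105.99 = 0.3325 g
% Na2CO3 = 0.3325 / 0.8948 × 100 = 37.15 %

37.15 %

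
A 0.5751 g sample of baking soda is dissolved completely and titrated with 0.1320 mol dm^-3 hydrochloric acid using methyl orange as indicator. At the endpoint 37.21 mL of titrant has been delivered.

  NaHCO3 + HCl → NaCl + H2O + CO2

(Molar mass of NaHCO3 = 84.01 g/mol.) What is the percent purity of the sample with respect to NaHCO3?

71.75 %

n(HCl) = 0.03721 L × 0.1320 mol/L = 4.912 × 10^-3 mol
n(NaHCO3) = 4.912 × 10^-3 mol (1:1 ratio)
mass of NaHCO3 = 4.912 × 10^-3 × 84.01 g/mol = 0.4126 g
% NaHCO3 = 0.4126 / 0.5751 × 100 = 71.75 %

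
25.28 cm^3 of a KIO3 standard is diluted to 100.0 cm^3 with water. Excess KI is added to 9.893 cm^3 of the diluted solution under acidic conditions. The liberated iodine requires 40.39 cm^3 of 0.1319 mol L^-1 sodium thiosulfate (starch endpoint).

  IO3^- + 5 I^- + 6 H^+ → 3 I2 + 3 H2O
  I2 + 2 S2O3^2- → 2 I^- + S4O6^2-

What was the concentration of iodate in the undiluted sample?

0.3550 mol/L

n(S2O3^2-) = 0.04039 × 0.1319 = 5.327 × 10^-3 mol
n(I2) = n(S2O3^2-)/2 = 2.664 × 10^-3 mol
From the 1:3 ratio, n(IO3^-) in the aliquot = 1/3 × 2.664 × 10^-3 = 8.879 × 10^-4 mol
[IO3^-]_dilute = 8.879 × 10^-4 / 0.009893 = 0.08975 mol/L
[IO3^-]_original = 0.08975 × 100.0/25.28 = 0.3550 mol/L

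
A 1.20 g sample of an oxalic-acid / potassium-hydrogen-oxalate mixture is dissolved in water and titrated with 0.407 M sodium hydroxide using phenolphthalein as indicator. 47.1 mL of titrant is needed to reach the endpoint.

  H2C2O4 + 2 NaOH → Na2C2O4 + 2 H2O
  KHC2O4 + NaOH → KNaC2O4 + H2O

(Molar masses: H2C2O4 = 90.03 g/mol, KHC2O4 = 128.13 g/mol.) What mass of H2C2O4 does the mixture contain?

n(NaOH) = 0.0471 × 0.407 = 0.0192 mol
Let x = n(H2C2O4), y = n(KHC2O4).
Titrant: 2x + 1y = 0.0192;  mass: 90.03x + 128.13y = 1.20
Solving, x = 7.56 × 10^-3 mol, y = 4.06 × 10^-3 mol
mass of H2C2O4 = 7.56 × 10^-3 × 90.03 = 0.680 g

0.680 g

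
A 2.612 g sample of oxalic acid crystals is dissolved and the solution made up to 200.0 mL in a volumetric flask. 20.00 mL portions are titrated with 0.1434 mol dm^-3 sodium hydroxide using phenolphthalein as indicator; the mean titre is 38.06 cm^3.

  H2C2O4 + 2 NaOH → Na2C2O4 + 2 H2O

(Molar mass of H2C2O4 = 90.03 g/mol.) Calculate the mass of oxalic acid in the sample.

n(NaOH) per titration = 0.03806 × 0.1434 = 5.458 × 10^-3 mol
From the 1:2 ratio, n(H2C2O4) in each aliquot = 1/2 × 5.458 × 10^-3 = 2.729 × 10^-3 mol
n(H2C2O4) in the whole flask = 2.729 × 10^-3 × 200.0/20.00 = 0.02729 mol
mass of H2C2O4 = 0.02729 × 90.03 = 2.457 g

2.457 g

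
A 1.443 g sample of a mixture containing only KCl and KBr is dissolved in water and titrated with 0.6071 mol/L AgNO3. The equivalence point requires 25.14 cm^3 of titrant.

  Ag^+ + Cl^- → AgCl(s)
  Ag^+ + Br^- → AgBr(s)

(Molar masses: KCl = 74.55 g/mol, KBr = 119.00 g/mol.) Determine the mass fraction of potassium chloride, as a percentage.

n(AgNO3) = 0.02514 × 0.6071 = 0.01526 mol
Let x = n(KCl), y = n(KBr).
Titrant: 1x + 1y = 0.01526;  mass: 74.55x + 119.00y = 1.443
Solving, x = 8.397 × 10^-3 mol, y = 6.866 × 10^-3 mol
mass of KCl = 8.397 × 10^-3 × 74.55 = 0.6260 g
% KCl = 0.6260 / 1.443 × 100 = 43.38 %

43.38 %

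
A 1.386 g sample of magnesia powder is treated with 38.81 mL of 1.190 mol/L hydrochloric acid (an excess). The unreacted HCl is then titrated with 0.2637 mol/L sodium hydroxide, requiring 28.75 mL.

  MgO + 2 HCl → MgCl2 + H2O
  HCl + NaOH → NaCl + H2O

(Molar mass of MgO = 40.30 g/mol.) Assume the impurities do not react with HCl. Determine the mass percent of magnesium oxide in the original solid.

56.12 %

n(HCl) added = 0.03881 × 1.190 = 0.04618 mol
n(NaOH) used in back-titration = 0.02875 × 0.2637 = 7.581 × 10^-3 mol
n(HCl) left over = 7.581 × 10^-3 mol (1:1 ratio)
n(HCl) consumed by analyte = 0.04618 − 7.581 × 10^-3 = 0.03860 mol
From the 1:2 ratio, n(MgO) = 1/2 × 0.03860 = 0.01930 mol
mass of MgO = 0.01930 × 40.30 = 0.7778 g
% MgO = 0.7778 / 1.386 × 100 = 56.12 %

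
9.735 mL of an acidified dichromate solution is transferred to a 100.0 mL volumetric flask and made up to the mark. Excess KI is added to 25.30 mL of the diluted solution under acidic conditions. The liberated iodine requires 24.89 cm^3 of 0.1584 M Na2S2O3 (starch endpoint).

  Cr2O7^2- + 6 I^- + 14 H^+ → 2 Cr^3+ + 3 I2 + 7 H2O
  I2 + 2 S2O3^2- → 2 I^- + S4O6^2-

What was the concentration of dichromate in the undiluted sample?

0.2668 M

n(S2O3^2-) = 0.02489 × 0.1584 = 3.943 × 10^-3 mol
n(I2) = n(S2O3^2-)/2 = 1.971 × 10^-3 mol
From the 1:3 ratio, n(Cr2O7^2-) in the aliquot = 1/3 × 1.971 × 10^-3 = 6.571 × 10^-4 mol
[Cr2O7^2-]_dilute = 6.571 × 10^-4 / 0.02530 = 0.02597 mol/L
[Cr2O7^2-]_original = 0.02597 × 100.0/9.735 = 0.2668 mol/L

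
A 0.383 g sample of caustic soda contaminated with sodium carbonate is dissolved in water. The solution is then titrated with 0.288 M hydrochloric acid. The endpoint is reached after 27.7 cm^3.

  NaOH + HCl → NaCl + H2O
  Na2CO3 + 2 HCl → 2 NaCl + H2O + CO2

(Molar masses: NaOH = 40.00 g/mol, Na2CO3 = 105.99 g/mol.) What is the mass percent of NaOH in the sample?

n(HCl) = 0.0277 × 0.288 = 7.98 × 10^-3 mol
Let x = n(NaOH), y = n(Na2CO3).
Titrant: 1x + 2y = 7.98 × 10^-3;  mass: 40.00x + 105.99y = 0.383
Solving, x = 3.06 × 10^-3 mol, y = 2.46 × 10^-3 mol
mass of NaOH = 3.06 × 10^-3 × 40.00 = 0.122 g
% NaOH = 0.122 / 0.383 × 100 = 32.0 %

32.0 %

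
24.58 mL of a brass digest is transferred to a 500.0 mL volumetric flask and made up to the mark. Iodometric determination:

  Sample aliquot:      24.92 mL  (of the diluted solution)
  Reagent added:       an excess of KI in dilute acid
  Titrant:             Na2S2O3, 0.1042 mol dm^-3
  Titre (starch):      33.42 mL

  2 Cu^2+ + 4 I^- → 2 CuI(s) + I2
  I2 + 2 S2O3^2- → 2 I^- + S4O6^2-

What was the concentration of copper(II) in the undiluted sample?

2.843 mol/L

n(S2O3^2-) = 0.03342 × 0.1042 = 3.482 × 10^-3 mol
n(I2) = n(S2O3^2-)/2 = 1.741 × 10^-3 mol
From the 2:1 ratio, n(Cu2+) in the aliquot = 2/1 × 1.741 × 10^-3 = 3.482 × 10^-3 mol
[Cu2+]_dilute = 3.482 × 10^-3 / 0.02492 = 0.1397 mol/L
[Cu2+]_original = 0.1397 × 500.0/24.58 = 2.843 mol/L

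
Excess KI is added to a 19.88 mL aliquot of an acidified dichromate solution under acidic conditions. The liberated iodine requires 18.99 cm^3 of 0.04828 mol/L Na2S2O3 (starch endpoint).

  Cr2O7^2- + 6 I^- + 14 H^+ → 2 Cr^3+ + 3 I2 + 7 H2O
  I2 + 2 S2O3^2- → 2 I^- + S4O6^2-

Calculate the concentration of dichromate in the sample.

n(S2O3^2-) = 0.01899 × 0.04828 = 9.168 × 10^-4 mol
n(I2) = n(S2O3^2-)/2 = 4.584 × 10^-4 mol
From the 1:3 ratio, n(Cr2O7^2-) in the aliquot = 1/3 × 4.584 × 10^-4 = 1.528 × 10^-4 mol
[Cr2O7^2-] = 1.528 × 10^-4 / 0.01988 = 0.007686 mol/L

0.007686 mol/L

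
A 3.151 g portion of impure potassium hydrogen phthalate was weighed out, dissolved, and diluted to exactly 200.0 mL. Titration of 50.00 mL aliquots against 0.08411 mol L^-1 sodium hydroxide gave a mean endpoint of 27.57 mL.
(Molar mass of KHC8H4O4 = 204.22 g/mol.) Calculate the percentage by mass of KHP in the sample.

KHC8H4O4 + NaOH → KNaC8H4O4 + H2O
n(NaOH) per titration = 0.02757 × 0.08411 = 2.319 × 10^-3 mol
n(KHC8H4O4) in each aliquot = 2.319 × 10^-3 mol (1:1 ratio)
n(KHC8H4O4) in the whole flask = 2.319 × 10^-3 × 200.0/50.00 = 9.276 × 10^-3 mol
mass of KHC8H4O4 = 9.276 × 10^-3 × 204.22 = 1.894 g
% KHC8H4O4 = 1.894 / 3.151 × 100 = 60.12 %

60.12 %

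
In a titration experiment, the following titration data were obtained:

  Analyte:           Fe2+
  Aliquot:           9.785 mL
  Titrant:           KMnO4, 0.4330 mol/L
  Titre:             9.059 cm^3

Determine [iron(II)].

MnO4^- + 5 Fe^2+ + 8 H^+ → Mn^2+ + 5 Fe^3+ + 4 H2O
n(KMnO4) = 0.009059 L × 0.4330 mol/L = 3.923 × 10^-3 mol
From the 5:1 mole ratio, n(Fe2+) = 5/1 × 3.923 × 10^-3 = 0.01961 mol
[Fe2+] = 0.01961 mol / 0.009785 L = 2.004 mol/L

2.004 mol/L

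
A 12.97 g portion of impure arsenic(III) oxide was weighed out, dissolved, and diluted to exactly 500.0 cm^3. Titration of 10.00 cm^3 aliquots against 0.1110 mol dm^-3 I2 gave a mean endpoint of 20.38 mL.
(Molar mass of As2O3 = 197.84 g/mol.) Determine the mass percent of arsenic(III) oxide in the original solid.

As2O3 + 2 I2 + 2 H2O → As2O5 + 4 HI
n(I2) per titration = 0.02038 × 0.1110 = 2.262 × 10^-3 mol
From the 1:2 ratio, n(As2O3) in each aliquot = 1/2 × 2.262 × 10^-3 = 1.131 × 10^-3 mol
n(As2O3) in the whole flask = 1.131 × 10^-3 × 500.0/10.00 = 0.05655 mol
mass of As2O3 = 0.05655 × 197.84 = 11.19 g
% As2O3 = 11.19 / 12.97 × 100 = 86.27 %

86.27 %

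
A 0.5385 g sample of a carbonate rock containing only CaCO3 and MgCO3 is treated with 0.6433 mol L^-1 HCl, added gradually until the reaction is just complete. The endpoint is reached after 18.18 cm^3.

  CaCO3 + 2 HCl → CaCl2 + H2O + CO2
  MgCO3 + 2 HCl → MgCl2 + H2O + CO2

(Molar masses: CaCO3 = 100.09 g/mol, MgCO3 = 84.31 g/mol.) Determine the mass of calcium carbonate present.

0.2885 g

n(HCl) = 0.01818 × 0.6433 = 0.01170 mol
Let x = n(CaCO3), y = n(MgCO3).
Titrant: 2x + 2y = 0.01170;  mass: 100.09x + 84.31y = 0.5385
Solving, x = 2.883 × 10^-3 mol, y = 2.965 × 10^-3 mol
mass of CaCO3 = 2.883 × 10^-3 × 100.09 = 0.2885 g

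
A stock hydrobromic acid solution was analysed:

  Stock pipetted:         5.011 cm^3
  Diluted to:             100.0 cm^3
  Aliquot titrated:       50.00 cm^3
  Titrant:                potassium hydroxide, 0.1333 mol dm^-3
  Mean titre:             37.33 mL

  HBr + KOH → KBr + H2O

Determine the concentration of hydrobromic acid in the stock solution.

n(KOH) = 0.03733 × 0.1333 = 4.976 × 10^-3 mol
n(HBr) in the aliquot = 4.976 × 10^-3 mol (1:1 ratio)
[HBr]_dilute = 4.976 × 10^-3 / 0.05000 = 0.09952 mol/L
Dilution factor = 100.0 / 5.011 = 19.96
[HBr]_stock = 0.09952 × 19.96 = 1.986 mol/L

1.986 mol/L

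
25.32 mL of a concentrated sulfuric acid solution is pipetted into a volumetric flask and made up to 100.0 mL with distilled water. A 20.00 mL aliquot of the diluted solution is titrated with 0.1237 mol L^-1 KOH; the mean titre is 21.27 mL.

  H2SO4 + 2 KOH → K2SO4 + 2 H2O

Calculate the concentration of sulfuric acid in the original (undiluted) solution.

n(KOH) = 0.02127 × 0.1237 = 2.631 × 10^-3 mol
From the 1:2 ratio, n(H2SO4) in the aliquot = 1/2 × 2.631 × 10^-3 = 1.316 × 10^-3 mol
[H2SO4]_dilute = 1.316 × 10^-3 / 0.02000 = 0.06578 mol/L
Dilution factor = 100.0 / 25.32 = 3.949
[H2SO4]_stock = 0.06578 × 3.949 = 0.2598 mol/L

0.2598 mol/L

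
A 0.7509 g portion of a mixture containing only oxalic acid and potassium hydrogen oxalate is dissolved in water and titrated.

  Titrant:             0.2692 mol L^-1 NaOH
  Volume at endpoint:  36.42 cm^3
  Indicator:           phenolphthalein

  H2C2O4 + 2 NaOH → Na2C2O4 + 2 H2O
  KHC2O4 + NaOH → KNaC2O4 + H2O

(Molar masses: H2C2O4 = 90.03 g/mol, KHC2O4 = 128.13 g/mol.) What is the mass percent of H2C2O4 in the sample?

n(NaOH) = 0.03642 × 0.2692 = 9.804 × 10^-3 mol
Let x = n(H2C2O4), y = n(KHC2O4).
Titrant: 2x + 1y = 9.804 × 10^-3;  mass: 90.03x + 128.13y = 0.7509
Solving, x = 3.040 × 10^-3 mol, y = 3.724 × 10^-3 mol
mass of H2C2O4 = 3.040 × 10^-3 × 90.03 = 0.2737 g
% H2C2O4 = 0.2737 / 0.7509 × 100 = 36.45 %

36.45 %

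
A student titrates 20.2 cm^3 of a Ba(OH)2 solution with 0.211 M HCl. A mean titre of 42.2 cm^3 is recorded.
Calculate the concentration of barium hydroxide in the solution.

Ba(OH)2 + 2 HCl → BaCl2 + 2 H2O
n(HCl) = 0.0422 L × 0.211 mol/L = 8.90 × 10^-3 mol
From the 1:2 mole ratio, n(Ba(OH)2) = 1/2 × 8.90 × 10^-3 = 4.45 × 10^-3 mol
[Ba(OH)2] = 4.45 × 10^-3 mol / 0.0202 L = 0.220 mol/L

0.220 M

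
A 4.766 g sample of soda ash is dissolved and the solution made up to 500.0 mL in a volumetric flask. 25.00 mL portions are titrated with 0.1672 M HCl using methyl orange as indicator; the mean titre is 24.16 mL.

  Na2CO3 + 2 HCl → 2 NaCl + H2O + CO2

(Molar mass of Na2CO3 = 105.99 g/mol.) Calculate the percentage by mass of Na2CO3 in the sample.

89.83 %

n(HCl) per titration = 0.02416 × 0.1672 = 4.040 × 10^-3 mol
From the 1:2 ratio, n(Na2CO3) in each aliquot = 1/2 × 4.040 × 10^-3 = 2.020 × 10^-3 mol
n(Na2CO3) in the whole flask = 2.020 × 10^-3 × 500.0/25.00 = 0.04040 mol
mass of Na2CO3 = 0.04040 × 105.99 = 4.282 g
% Na2CO3 = 4.282 / 4.766 × 100 = 89.83 %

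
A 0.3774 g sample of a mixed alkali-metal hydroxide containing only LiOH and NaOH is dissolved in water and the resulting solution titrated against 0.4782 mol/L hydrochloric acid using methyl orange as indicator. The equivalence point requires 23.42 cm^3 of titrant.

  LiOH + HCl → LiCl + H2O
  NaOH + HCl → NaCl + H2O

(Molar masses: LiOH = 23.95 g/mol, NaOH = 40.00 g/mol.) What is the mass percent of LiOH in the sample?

27.91 %

n(HCl) = 0.02342 × 0.4782 = 0.01120 mol
Let x = n(LiOH), y = n(NaOH).
Titrant: 1x + 1y = 0.01120;  mass: 23.95x + 40.00y = 0.3774
Solving, x = 4.397 × 10^-3 mol, y = 6.802 × 10^-3 mol
mass of LiOH = 4.397 × 10^-3 × 23.95 = 0.1053 g
% LiOH = 0.1053 / 0.3774 × 100 = 27.91 %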